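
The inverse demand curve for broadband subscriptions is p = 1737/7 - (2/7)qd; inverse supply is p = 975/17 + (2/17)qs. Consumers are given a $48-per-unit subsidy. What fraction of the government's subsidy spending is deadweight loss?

Pre-subsidy: 1737/7 - (2/7)q = 975/17 + (2/17)q gives q* = 473 and p* = 113.
With the rebate, buyers effectively pay pb = ps − 48, where ps is the price sellers receive.
On the curves, pb = 1737/7 - (2/7)q and ps = 975/17 + (2/17)q; the wedge ps − pb = 48 gives 975/17 + (2/17)q − (1737/7 - (2/7)q) = 48, so q' = 592.
Then pb = 1737/7 − (2/7)·592 = 79 and ps = 975/17 + (2/17)·592 = 127.
ΔCS = ½(473 + 592)(113 − 79) = 18105; ΔPS = ½(473 + 592)(127 − 113) = 7455.
Government spending = 48 × 592 = 28416.
DWL = ½ × 48 × (592 − 473) = 2856; fraction = 2856 / 28416 = 119/1184.

DWL / government spending = 119/1184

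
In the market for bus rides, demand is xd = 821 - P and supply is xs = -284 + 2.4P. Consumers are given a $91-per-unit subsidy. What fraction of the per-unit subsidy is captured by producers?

Pre-subsidy: 821 - P = -284 + 2.4P gives P* = 325, x* = 496.
With the rebate, buyers effectively pay Pb = Ps − 91, where Ps is the price sellers receive.
Demand in terms of Ps becomes xd = 821 − 1(Ps − 91) = 912 - Ps. Setting this equal to supply: 912 - Ps = -284 + 2.4Ps, so Ps = 5980/17.
Buyers pay Pb = 5980/17 − 91 = 4433/17; x' = -284 + 2.4·(5980/17) = 9524/17.
Buyers' price falls by P* − Pb = 325 − 4433/17 = 1092/17; sellers' price rises by Ps − P* = 5980/17 − 325 = 455/17.
So producers capture (455/17)/91 = 5/17 of each unit of subsidy.

Producer share = 5/17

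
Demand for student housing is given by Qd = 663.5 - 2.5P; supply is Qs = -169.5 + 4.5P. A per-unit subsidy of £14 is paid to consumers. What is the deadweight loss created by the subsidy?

Deadweight loss = £157.5

Pre-subsidy: 663.5 - 2.5P = -169.5 + 4.5P gives P* = 119, Q* = 366.
With the rebate, buyers effectively pay Pb = Ps − 14, where Ps is the price sellers receive.
Demand in terms of Ps becomes Qd = 663.5 − 2.5(Ps − 14) = 698.5 - 2.5Ps. Setting this equal to supply: 698.5 - 2.5Ps = -169.5 + 4.5Ps, so Ps = 124.
Buyers pay Pb = 124 − 14 = 110; Q' = -169.5 + 4.5·124 = 388.5.
The subsidy expands output by 388.5 − 366 = 22.5 past the efficient level; on those units the gap between marginal cost and willingness to pay runs from 0 up to 14.
DWL = ½ × 14 × 22.5 = 157.5.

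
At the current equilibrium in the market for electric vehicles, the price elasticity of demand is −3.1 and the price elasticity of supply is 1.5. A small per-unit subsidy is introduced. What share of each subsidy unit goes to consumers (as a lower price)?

For a small subsidy around the equilibrium, the benefit split depends on the relative slopes, which at a point are proportional to the elasticities.
Buyer share = εs/(εs + |εd|) = 1.5/(1.5 + 3.1) = 15/46; seller share = |εd|/(εs + |εd|) = 31/46.

Consumer share = 15/46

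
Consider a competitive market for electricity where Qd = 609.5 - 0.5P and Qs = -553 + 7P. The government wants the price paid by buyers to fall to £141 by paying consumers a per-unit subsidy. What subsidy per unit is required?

At a buyer price of 141, quantity demanded is 609.5 − 0.5·141 = 539.
Sellers supply 539 only when they receive Ps with -553 + 7·Ps = 539, i.e. Ps = 156.
s = Ps − Pb = 156 − 141 = 15.

Required subsidy s = £15 per unit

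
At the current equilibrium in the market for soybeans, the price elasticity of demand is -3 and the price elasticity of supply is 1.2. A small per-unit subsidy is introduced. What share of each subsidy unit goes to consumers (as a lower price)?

For a small subsidy around the equilibrium, the benefit split depends on the relative slopes, which at a point are proportional to the elasticities.
Buyer share = εs/(εs + |εd|) = 1.2/(1.2 + 3) = 2/7; seller share = |εd|/(εs + |εd|) = 5/7.

Consumer share = 2/7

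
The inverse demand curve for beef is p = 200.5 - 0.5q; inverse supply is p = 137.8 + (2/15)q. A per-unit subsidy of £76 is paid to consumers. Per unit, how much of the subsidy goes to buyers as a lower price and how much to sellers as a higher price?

Pre-subsidy: 200.5 - 0.5q = 137.8 + (2/15)q gives q* = 99 and p* = 151.
With the rebate, buyers effectively pay pb = ps − 76, where ps is the price sellers receive.
On the curves, pb = 200.5 - 0.5q and ps = 137.8 + (2/15)q; the wedge ps − pb = 76 gives 137.8 + (2/15)q − (200.5 - 0.5q) = 76, so q' = 219.
Then pb = 200.5 − 0.5·219 = 91 and ps = 137.8 + (2/15)·219 = 167.
Buyers' price falls by p* − pb = 151 − 91 = 60; sellers' price rises by ps − p* = 167 − 151 = 16.

Buyers gain £60 per unit; sellers gain £16 per unit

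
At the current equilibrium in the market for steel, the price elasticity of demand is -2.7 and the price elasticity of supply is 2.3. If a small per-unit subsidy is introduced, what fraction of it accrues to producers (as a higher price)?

Producer share = 0.54

For a small subsidy around the equilibrium, the benefit split depends on the relative slopes, which at a point are proportional to the elasticities.
Buyer share = εs/(εs + |εd|) = 2.3/(2.3 + 2.7) = 0.46; seller share = |εd|/(εs + |εd|) = 0.54.
So producers capture 0.54 of the subsidy.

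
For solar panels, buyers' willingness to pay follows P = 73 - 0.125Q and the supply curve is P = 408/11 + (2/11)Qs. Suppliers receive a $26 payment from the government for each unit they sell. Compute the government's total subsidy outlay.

Government cost = 47216/9

Pre-subsidy: 73 - 0.125Q = 408/11 + (2/11)Q gives Q* = 3160/27 and P* = 1576/27.
With the subsidy, sellers receive Ps = Pb + 26 for each unit, where Pb is the price buyers pay.
On the curves, Pb = 73 - 0.125Q and Ps = 408/11 + (2/11)Q; the wedge Ps − Pb = 26 gives 408/11 + (2/11)Q − (73 - 0.125Q) = 26, so Q' = 1816/9.
Then Pb = 73 − 0.125·(1816/9) = 430/9 and Ps = 408/11 + (2/11)·(1816/9) = 664/9.
Government outlay = subsidy × quantity = 26 × 1816/9 = 47216/9.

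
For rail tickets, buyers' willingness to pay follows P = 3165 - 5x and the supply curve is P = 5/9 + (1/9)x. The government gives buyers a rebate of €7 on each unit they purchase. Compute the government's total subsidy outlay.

Government cost = €4343.5

Pre-subsidy: 3165 - 5x = 5/9 + (1/9)x gives x* = 14240/23 and P* = 1595/23.
With the rebate, buyers effectively pay Pb = Ps − 7, where Ps is the price sellers receive.
On the curves, Pb = 3165 - 5x and Ps = 5/9 + (1/9)x; the wedge Ps − Pb = 7 gives 5/9 + (1/9)x − (3165 - 5x) = 7, so x' = 620.5.
Then Pb = 3165 − 5·620.5 = 62.5 and Ps = 5/9 + (1/9)·620.5 = 69.5.
Government outlay = subsidy × quantity = 7 × 620.5 = 4343.5.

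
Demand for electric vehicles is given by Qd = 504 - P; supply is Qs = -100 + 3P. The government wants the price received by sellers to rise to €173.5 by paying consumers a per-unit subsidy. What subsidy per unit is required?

At a seller price of 173.5, quantity supplied is -100 + 3·173.5 = 420.5.
Buyers absorb 420.5 only when they pay Pb with 504 − 1·Pb = 420.5, i.e. Pb = 83.5.
s = Ps − Pb = 173.5 − 83.5 = 90.

Required subsidy s = €90 per unit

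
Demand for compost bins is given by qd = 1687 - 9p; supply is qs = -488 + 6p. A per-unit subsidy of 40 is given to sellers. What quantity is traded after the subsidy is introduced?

q' = 526

Pre-subsidy: 1687 - 9p = -488 + 6p gives p* = 145, q* = 382.
With the subsidy, sellers receive ps = pb + 40 for each unit, where pb is the price buyers pay.
Supply in terms of pb becomes qs = -488 + 6(pb + 40) = -248 + 6pb. Setting this equal to demand: 1687 - 9pb = -248 + 6pb, so pb = 129.
Sellers receive ps = 129 + 40 = 169; q' = 1687 − 9·129 = 526.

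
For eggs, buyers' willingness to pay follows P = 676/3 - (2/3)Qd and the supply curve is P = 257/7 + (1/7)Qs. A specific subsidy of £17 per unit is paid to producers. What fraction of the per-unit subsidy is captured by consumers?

Consumer share = 14/17

Pre-subsidy: 676/3 - (2/3)Q = 257/7 + (1/7)Q gives Q* = 233 and P* = 70.
With the subsidy, sellers receive Ps = Pb + 17 for each unit, where Pb is the price buyers pay.
On the curves, Pb = 676/3 - (2/3)Q and Ps = 257/7 + (1/7)Q; the wedge Ps − Pb = 17 gives 257/7 + (1/7)Q − (676/3 - (2/3)Q) = 17, so Q' = 254.
Then Pb = 676/3 − (2/3)·254 = 56 and Ps = 257/7 + (1/7)·254 = 73.
Buyers' price falls by P* − Pb = 70 − 56 = 14; sellers' price rises by Ps − P* = 73 − 70 = 3.
So consumers capture 14/17 = 14/17 of each unit of subsidy.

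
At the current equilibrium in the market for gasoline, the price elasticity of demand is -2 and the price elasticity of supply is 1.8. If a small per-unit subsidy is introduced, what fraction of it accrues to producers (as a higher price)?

For a small subsidy around the equilibrium, the benefit split depends on the relative slopes, which at a point are proportional to the elasticities.
Buyer share = εs/(εs + |εd|) = 1.8/(1.8 + 2) = 9/19; seller share = |εd|/(εs + |εd|) = 10/19.
So producers capture 10/19 of the subsidy.

Producer share = 10/19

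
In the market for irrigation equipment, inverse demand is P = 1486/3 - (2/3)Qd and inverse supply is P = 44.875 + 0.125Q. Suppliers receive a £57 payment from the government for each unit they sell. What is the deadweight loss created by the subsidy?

Deadweight loss = £2052

Pre-subsidy: 1486/3 - (2/3)Q = 44.875 + 0.125Q gives Q* = 569 and P* = 116.
With the subsidy, sellers receive Ps = Pb + 57 for each unit, where Pb is the price buyers pay.
On the curves, Pb = 1486/3 - (2/3)Q and Ps = 44.875 + 0.125Q; the wedge Ps − Pb = 57 gives 44.875 + 0.125Q − (1486/3 - (2/3)Q) = 57, so Q' = 641.
Then Pb = 1486/3 − (2/3)·641 = 68 and Ps = 44.875 + 0.125·641 = 125.
The subsidy expands output by 641 − 569 = 72 past the efficient level; on those units the gap between marginal cost and willingness to pay runs from 0 up to 57.
DWL = ½ × 57 × 72 = 2052.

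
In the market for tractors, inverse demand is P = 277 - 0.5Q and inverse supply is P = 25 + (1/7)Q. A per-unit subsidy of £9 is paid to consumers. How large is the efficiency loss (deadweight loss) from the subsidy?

Deadweight loss = £63

Pre-subsidy: 277 - 0.5Q = 25 + (1/7)Q gives Q* = 392 and P* = 81.
With the rebate, buyers effectively pay Pb = Ps − 9, where Ps is the price sellers receive.
On the curves, Pb = 277 - 0.5Q and Ps = 25 + (1/7)Q; the wedge Ps − Pb = 9 gives 25 + (1/7)Q − (277 - 0.5Q) = 9, so Q' = 406.
Then Pb = 277 − 0.5·406 = 74 and Ps = 25 + (1/7)·406 = 83.
The subsidy expands output by 406 − 392 = 14 past the efficient level; on those units the gap between marginal cost and willingness to pay runs from 0 up to 9.
DWL = ½ × 9 × 14 = 63.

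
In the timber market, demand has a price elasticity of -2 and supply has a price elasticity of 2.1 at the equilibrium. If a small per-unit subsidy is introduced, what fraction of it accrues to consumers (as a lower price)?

Consumer share = 21/41

For a small subsidy around the equilibrium, the benefit split depends on the relative slopes, which at a point are proportional to the elasticities.
Buyer share = εs/(εs + |εd|) = 2.1/(2.1 + 2) = 21/41; seller share = |εd|/(εs + |εd|) = 20/41.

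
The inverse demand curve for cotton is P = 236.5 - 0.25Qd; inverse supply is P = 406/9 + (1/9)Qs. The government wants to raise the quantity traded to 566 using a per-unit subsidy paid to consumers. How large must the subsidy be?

At Q = 566, from the demand curve buyers pay Pb = 236.5 − 0.25·566 = 95; from the supply curve sellers need Ps = 406/9 + (1/9)·566 = 108.
The subsidy must fill the gap: s = Ps − Pb = 108 − 95 = 13.

Required subsidy s = 13 per unit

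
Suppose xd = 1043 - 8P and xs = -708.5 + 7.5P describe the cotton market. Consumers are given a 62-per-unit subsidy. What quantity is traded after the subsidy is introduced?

x' = 379

Pre-subsidy: 1043 - 8P = -708.5 + 7.5P gives P* = 113, x* = 139.
With the rebate, buyers effectively pay Pb = Ps − 62, where Ps is the price sellers receive.
Demand in terms of Ps becomes xd = 1043 − 8(Ps − 62) = 1539 - 8Ps. Setting this equal to supply: 1539 - 8Ps = -708.5 + 7.5Ps, so Ps = 145.
Buyers pay Pb = 145 − 62 = 83; x' = -708.5 + 7.5·145 = 379.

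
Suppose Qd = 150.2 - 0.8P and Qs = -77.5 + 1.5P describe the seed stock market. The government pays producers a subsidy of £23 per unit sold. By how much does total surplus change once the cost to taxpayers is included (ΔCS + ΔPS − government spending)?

Pre-subsidy: 150.2 - 0.8P = -77.5 + 1.5P gives P* = 99, Q* = 71.
With the subsidy, sellers receive Ps = Pb + 23 for each unit, where Pb is the price buyers pay.
Supply in terms of Pb becomes Qs = -77.5 + 1.5(Pb + 23) = -43 + 1.5Pb. Setting this equal to demand: 150.2 - 0.8Pb = -43 + 1.5Pb, so Pb = 84.
Sellers receive Ps = 84 + 23 = 107; Q' = 150.2 − 0.8·84 = 83.
ΔCS = ½(71 + 83)(99 − 84) = 1155; ΔPS = ½(71 + 83)(107 − 99) = 616.
Government spending = 23 × 83 = 1909.
Net change = 1155 + 616 − 1909 = -138. The loss equals the DWL triangle ½·23·12.

Net change in total surplus = -£138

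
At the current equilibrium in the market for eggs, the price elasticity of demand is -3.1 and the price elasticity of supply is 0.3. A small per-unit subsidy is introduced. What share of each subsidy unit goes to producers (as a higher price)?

For a small subsidy around the equilibrium, the benefit split depends on the relative slopes, which at a point are proportional to the elasticities.
Buyer share = εs/(εs + |εd|) = 0.3/(0.3 + 3.1) = 3/34; seller share = |εd|/(εs + |εd|) = 31/34.
So producers capture 31/34 of the subsidy.

Producer share = 31/34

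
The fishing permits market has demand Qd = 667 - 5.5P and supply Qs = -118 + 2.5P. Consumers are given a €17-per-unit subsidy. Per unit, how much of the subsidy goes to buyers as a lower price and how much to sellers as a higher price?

Pre-subsidy: 667 - 5.5P = -118 + 2.5P gives P* = 98.125, Q* = 127.3125.
With the rebate, buyers effectively pay Pb = Ps − 17, where Ps is the price sellers receive.
Demand in terms of Ps becomes Qd = 667 − 5.5(Ps − 17) = 760.5 - 5.5Ps. Setting this equal to supply: 760.5 - 5.5Ps = -118 + 2.5Ps, so Ps = 109.8125.
Buyers pay Pb = 109.8125 − 17 = 92.8125; Q' = -118 + 2.5·109.8125 = 156.53125.
Buyers' price falls by P* − Pb = 98.125 − 92.8125 = 5.3125; sellers' price rises by Ps − P* = 109.8125 − 98.125 = 11.6875.

Buyers gain €5.3125 per unit; sellers gain €11.6875 per unit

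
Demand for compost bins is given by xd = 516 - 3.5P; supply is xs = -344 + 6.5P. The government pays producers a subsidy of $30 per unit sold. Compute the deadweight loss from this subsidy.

Pre-subsidy: 516 - 3.5P = -344 + 6.5P gives P* = 86, x* = 215.
With the subsidy, sellers receive Ps = Pb + 30 for each unit, where Pb is the price buyers pay.
Supply in terms of Pb becomes xs = -344 + 6.5(Pb + 30) = -149 + 6.5Pb. Setting this equal to demand: 516 - 3.5Pb = -149 + 6.5Pb, so Pb = 66.5.
Sellers receive Ps = 66.5 + 30 = 96.5; x' = 516 − 3.5·66.5 = 283.25.
The subsidy expands output by 283.25 − 215 = 68.25 past the efficient level; on those units the gap between marginal cost and willingness to pay runs from 0 up to 30.
DWL = ½ × 30 × 68.25 = 1023.75.

Deadweight loss = $1023.75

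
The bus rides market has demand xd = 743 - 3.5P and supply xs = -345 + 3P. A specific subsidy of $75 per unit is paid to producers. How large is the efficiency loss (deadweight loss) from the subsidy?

Pre-subsidy: 743 - 3.5P = -345 + 3P gives P* = 2176/13, x* = 2043/13.
With the subsidy, sellers receive Ps = Pb + 75 for each unit, where Pb is the price buyers pay.
Supply in terms of Pb becomes xs = -345 + 3(Pb + 75) = -120 + 3Pb. Setting this equal to demand: 743 - 3.5Pb = -120 + 3Pb, so Pb = 1726/13.
Sellers receive Ps = 1726/13 + 75 = 2701/13; x' = 743 − 3.5·(1726/13) = 3618/13.
The subsidy expands output by 3618/13 − 2043/13 = 1575/13 past the efficient level; on those units the gap between marginal cost and willingness to pay runs from 0 up to 75.
DWL = ½ × 75 × 1575/13 = 118125/26.

Deadweight loss = 118125/26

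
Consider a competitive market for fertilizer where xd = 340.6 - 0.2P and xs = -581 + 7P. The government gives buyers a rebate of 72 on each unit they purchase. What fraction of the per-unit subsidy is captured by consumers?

Pre-subsidy: 340.6 - 0.2P = -581 + 7P gives P* = 128, x* = 315.
With the rebate, buyers effectively pay Pb = Ps − 72, where Ps is the price sellers receive.
Demand in terms of Ps becomes xd = 340.6 − 0.2(Ps − 72) = 355 - 0.2Ps. Setting this equal to supply: 355 - 0.2Ps = -581 + 7Ps, so Ps = 130.
Buyers pay Pb = 130 − 72 = 58; x' = -581 + 7·130 = 329.
Buyers' price falls by P* − Pb = 128 − 58 = 70; sellers' price rises by Ps − P* = 130 − 128 = 2.
So consumers capture 70/72 = 35/36 of each unit of subsidy.

Consumer share = 35/36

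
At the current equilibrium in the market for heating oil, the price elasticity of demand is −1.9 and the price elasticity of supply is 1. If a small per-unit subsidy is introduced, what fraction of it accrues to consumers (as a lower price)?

Consumer share = 10/29

For a small subsidy around the equilibrium, the benefit split depends on the relative slopes, which at a point are proportional to the elasticities.
Buyer share = εs/(εs + |εd|) = 1/(1 + 1.9) = 10/29; seller share = |εd|/(εs + |εd|) = 19/29.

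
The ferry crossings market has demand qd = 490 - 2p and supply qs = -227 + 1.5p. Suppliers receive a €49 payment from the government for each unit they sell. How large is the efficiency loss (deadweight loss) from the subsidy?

Pre-subsidy: 490 - 2p = -227 + 1.5p gives p* = 1434/7, q* = 562/7.
With the subsidy, sellers receive ps = pb + 49 for each unit, where pb is the price buyers pay.
Supply in terms of pb becomes qs = -227 + 1.5(pb + 49) = -153.5 + 1.5pb. Setting this equal to demand: 490 - 2pb = -153.5 + 1.5pb, so pb = 1287/7.
Sellers receive ps = 1287/7 + 49 = 1630/7; q' = 490 − 2·(1287/7) = 856/7.
The subsidy expands output by 856/7 − 562/7 = 42 past the efficient level; on those units the gap between marginal cost and willingness to pay runs from 0 up to 49.
DWL = ½ × 49 × 42 = 1029.

Deadweight loss = €1029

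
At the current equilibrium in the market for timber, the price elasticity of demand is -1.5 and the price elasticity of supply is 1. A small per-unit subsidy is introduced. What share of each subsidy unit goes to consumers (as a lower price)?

Consumer share = 0.4

For a small subsidy around the equilibrium, the benefit split depends on the relative slopes, which at a point are proportional to the elasticities.
Buyer share = εs/(εs + |εd|) = 1/(1 + 1.5) = 0.4; seller share = |εd|/(εs + |εd|) = 0.6.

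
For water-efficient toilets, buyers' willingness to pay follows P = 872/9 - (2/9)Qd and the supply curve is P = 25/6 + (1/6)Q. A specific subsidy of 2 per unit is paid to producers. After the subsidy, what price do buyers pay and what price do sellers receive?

Buyers pay 898/21; sellers receive 940/21

Pre-subsidy: 872/9 - (2/9)Q = 25/6 + (1/6)Q gives Q* = 1669/7 and P* = 922/21.
With the subsidy, sellers receive Ps = Pb + 2 for each unit, where Pb is the price buyers pay.
On the curves, Pb = 872/9 - (2/9)Q and Ps = 25/6 + (1/6)Q; the wedge Ps − Pb = 2 gives 25/6 + (1/6)Q − (872/9 - (2/9)Q) = 2, so Q' = 1705/7.
Then Pb = 872/9 − (2/9)·(1705/7) = 898/21 and Ps = 25/6 + (1/6)·(1705/7) = 940/21.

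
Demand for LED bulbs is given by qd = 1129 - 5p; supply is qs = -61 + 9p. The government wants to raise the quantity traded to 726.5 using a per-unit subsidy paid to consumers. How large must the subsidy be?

At q = 726.5, invert demand for the buyer price: pb = (1129 − 726.5)/5 = 80.5; invert supply for the seller price: ps = (726.5 − (-61))/9 = 87.5.
The subsidy must fill the gap: s = ps − pb = 87.5 − 80.5 = 7.

Required subsidy s = 7 per unit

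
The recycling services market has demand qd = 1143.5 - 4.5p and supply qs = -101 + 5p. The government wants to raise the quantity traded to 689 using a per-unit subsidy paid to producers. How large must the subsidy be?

At q = 689, invert demand for the buyer price: pb = (1143.5 − 689)/4.5 = 101; invert supply for the seller price: ps = (689 − (-101))/5 = 158.
The subsidy must fill the gap: s = ps − pb = 158 − 101 = 57.

Required subsidy s = 57 per unit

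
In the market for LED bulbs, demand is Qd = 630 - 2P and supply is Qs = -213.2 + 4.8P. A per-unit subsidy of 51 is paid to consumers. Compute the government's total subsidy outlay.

Pre-subsidy: 630 - 2P = -213.2 + 4.8P gives P* = 124, Q* = 382.
With the rebate, buyers effectively pay Pb = Ps − 51, where Ps is the price sellers receive.
Demand in terms of Ps becomes Qd = 630 − 2(Ps − 51) = 732 - 2Ps. Setting this equal to supply: 732 - 2Ps = -213.2 + 4.8Ps, so Ps = 139.
Buyers pay Pb = 139 − 51 = 88; Q' = -213.2 + 4.8·139 = 454.
Government outlay = subsidy × quantity = 51 × 454 = 23154.

Government cost = 23154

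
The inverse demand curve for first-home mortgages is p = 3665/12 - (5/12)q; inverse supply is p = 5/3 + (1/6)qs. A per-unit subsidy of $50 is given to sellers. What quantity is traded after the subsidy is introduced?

q' = 4245/7

Pre-subsidy: 3665/12 - (5/12)q = 5/3 + (1/6)q gives q* = 3645/7 and p* = 3715/42.
With the subsidy, sellers receive ps = pb + 50 for each unit, where pb is the price buyers pay.
On the curves, pb = 3665/12 - (5/12)q and ps = 5/3 + (1/6)q; the wedge ps − pb = 50 gives 5/3 + (1/6)q − (3665/12 - (5/12)q) = 50, so q' = 4245/7.
Then pb = 3665/12 − (5/12)·(4245/7) = 2215/42 and ps = 5/3 + (1/6)·(4245/7) = 4315/42.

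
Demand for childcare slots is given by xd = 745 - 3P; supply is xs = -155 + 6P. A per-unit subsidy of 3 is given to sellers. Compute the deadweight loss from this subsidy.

Pre-subsidy: 745 - 3P = -155 + 6P gives P* = 100, x* = 445.
With the subsidy, sellers receive Ps = Pb + 3 for each unit, where Pb is the price buyers pay.
Supply in terms of Pb becomes xs = -155 + 6(Pb + 3) = -137 + 6Pb. Setting this equal to demand: 745 - 3Pb = -137 + 6Pb, so Pb = 98.
Sellers receive Ps = 98 + 3 = 101; x' = 745 − 3·98 = 451.
The subsidy expands output by 451 − 445 = 6 past the efficient level; on those units the gap between marginal cost and willingness to pay runs from 0 up to 3.
DWL = ½ × 3 × 6 = 9.

Deadweight loss = 9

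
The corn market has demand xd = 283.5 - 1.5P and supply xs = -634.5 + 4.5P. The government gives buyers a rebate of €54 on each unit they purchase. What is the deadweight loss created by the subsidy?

Pre-subsidy: 283.5 - 1.5P = -634.5 + 4.5P gives P* = 153, x* = 54.
With the rebate, buyers effectively pay Pb = Ps − 54, where Ps is the price sellers receive.
Demand in terms of Ps becomes xd = 283.5 − 1.5(Ps − 54) = 364.5 - 1.5Ps. Setting this equal to supply: 364.5 - 1.5Ps = -634.5 + 4.5Ps, so Ps = 166.5.
Buyers pay Pb = 166.5 − 54 = 112.5; x' = -634.5 + 4.5·166.5 = 114.75.
The subsidy expands output by 114.75 − 54 = 60.75 past the efficient level; on those units the gap between marginal cost and willingness to pay runs from 0 up to 54.
DWL = ½ × 54 × 60.75 = 1640.25.

Deadweight loss = €1640.25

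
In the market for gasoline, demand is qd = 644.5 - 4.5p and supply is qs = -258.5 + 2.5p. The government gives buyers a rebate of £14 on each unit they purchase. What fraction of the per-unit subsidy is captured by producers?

Producer share = 9/14

Pre-subsidy: 644.5 - 4.5p = -258.5 + 2.5p gives p* = 129, q* = 64.
With the rebate, buyers effectively pay pb = ps − 14, where ps is the price sellers receive.
Demand in terms of ps becomes qd = 644.5 − 4.5(ps − 14) = 707.5 - 4.5ps. Setting this equal to supply: 707.5 - 4.5ps = -258.5 + 2.5ps, so ps = 138.
Buyers pay pb = 138 − 14 = 124; q' = -258.5 + 2.5·138 = 86.5.
Buyers' price falls by p* − pb = 129 − 124 = 5; sellers' price rises by ps − p* = 138 − 129 = 9.
So producers capture 9/14 = 9/14 of each unit of subsidy.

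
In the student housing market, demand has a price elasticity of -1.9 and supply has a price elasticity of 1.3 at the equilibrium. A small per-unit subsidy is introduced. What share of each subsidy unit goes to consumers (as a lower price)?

Consumer share = 0.40625

For a small subsidy around the equilibrium, the benefit split depends on the relative slopes, which at a point are proportional to the elasticities.
Buyer share = εs/(εs + |εd|) = 1.3/(1.3 + 1.9) = 0.40625; seller share = |εd|/(εs + |εd|) = 0.59375.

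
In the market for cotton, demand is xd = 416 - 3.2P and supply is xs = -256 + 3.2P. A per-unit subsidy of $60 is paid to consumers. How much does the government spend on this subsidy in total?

Government cost = $10560

Pre-subsidy: 416 - 3.2P = -256 + 3.2P gives P* = 105, x* = 80.
With the rebate, buyers effectively pay Pb = Ps − 60, where Ps is the price sellers receive.
Demand in terms of Ps becomes xd = 416 − 3.2(Ps − 60) = 608 - 3.2Ps. Setting this equal to supply: 608 - 3.2Ps = -256 + 3.2Ps, so Ps = 135.
Buyers pay Pb = 135 − 60 = 75; x' = -256 + 3.2·135 = 176.
Government outlay = subsidy × quantity = 60 × 176 = 10560.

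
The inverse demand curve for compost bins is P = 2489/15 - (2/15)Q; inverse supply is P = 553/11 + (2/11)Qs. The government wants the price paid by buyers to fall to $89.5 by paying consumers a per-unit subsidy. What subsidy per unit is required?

At a buyer price of 89.5, quantity demanded is 1244.5 − 7.5·89.5 = 573.25.
Sellers supply 573.25 only when they receive Ps = 553/11 + (2/11)·573.25 = 154.5.
s = Ps − Pb = 154.5 − 89.5 = 65.

Required subsidy s = $65 per unit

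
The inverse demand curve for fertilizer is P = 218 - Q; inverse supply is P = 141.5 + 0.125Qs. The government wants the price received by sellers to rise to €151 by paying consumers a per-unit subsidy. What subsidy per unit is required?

At a seller price of 151, quantity supplied is -1132 + 8·151 = 76.
Buyers absorb 76 only when they pay Pb = 218 − 1·76 = 142.
s = Ps − Pb = 151 − 142 = 9.

Required subsidy s = €9 per unit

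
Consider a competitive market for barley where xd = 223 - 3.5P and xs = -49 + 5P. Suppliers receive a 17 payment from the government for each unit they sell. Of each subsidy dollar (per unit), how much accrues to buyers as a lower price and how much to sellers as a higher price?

Buyers gain 10 per unit; sellers gain 7 per unit

Pre-subsidy: 223 - 3.5P = -49 + 5P gives P* = 32, x* = 111.
With the subsidy, sellers receive Ps = Pb + 17 for each unit, where Pb is the price buyers pay.
Supply in terms of Pb becomes xs = -49 + 5(Pb + 17) = 36 + 5Pb. Setting this equal to demand: 223 - 3.5Pb = 36 + 5Pb, so Pb = 22.
Sellers receive Ps = 22 + 17 = 39; x' = 223 − 3.5·22 = 146.
Buyers' price falls by P* − Pb = 32 − 22 = 10; sellers' price rises by Ps − P* = 39 − 32 = 7.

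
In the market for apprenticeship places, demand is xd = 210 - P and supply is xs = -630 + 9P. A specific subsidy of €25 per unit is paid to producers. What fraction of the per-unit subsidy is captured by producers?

Pre-subsidy: 210 - P = -630 + 9P gives P* = 84, x* = 126.
With the subsidy, sellers receive Ps = Pb + 25 for each unit, where Pb is the price buyers pay.
Supply in terms of Pb becomes xs = -630 + 9(Pb + 25) = -405 + 9Pb. Setting this equal to demand: 210 - Pb = -405 + 9Pb, so Pb = 61.5.
Sellers receive Ps = 61.5 + 25 = 86.5; x' = 210 − 1·61.5 = 148.5.
Buyers' price falls by P* − Pb = 84 − 61.5 = 22.5; sellers' price rises by Ps − P* = 86.5 − 84 = 2.5.
So producers capture 2.5/25 = 0.1 of each unit of subsidy.

Producer share = 0.1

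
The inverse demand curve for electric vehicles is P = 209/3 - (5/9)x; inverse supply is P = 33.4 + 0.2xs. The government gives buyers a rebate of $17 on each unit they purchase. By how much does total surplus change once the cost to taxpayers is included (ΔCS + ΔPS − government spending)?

Net change in total surplus = -$191.25

Pre-subsidy: 209/3 - (5/9)x = 33.4 + 0.2x gives x* = 48 and P* = 43.
With the rebate, buyers effectively pay Pb = Ps − 17, where Ps is the price sellers receive.
On the curves, Pb = 209/3 - (5/9)x and Ps = 33.4 + 0.2x; the wedge Ps − Pb = 17 gives 33.4 + 0.2x − (209/3 - (5/9)x) = 17, so x' = 70.5.
Then Pb = 209/3 − (5/9)·70.5 = 30.5 and Ps = 33.4 + 0.2·70.5 = 47.5.
ΔCS = ½(48 + 70.5)(43 − 30.5) = 740.625; ΔPS = ½(48 + 70.5)(47.5 − 43) = 266.625.
Government spending = 17 × 70.5 = 1198.5.
Net change = 740.625 + 266.625 − 1198.5 = -191.25. The loss equals the DWL triangle ½·17·22.5.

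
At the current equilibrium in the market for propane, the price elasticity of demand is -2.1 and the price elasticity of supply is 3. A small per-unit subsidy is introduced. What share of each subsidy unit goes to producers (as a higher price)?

Producer share = 7/17

For a small subsidy around the equilibrium, the benefit split depends on the relative slopes, which at a point are proportional to the elasticities.
Buyer share = εs/(εs + |εd|) = 3/(3 + 2.1) = 10/17; seller share = |εd|/(εs + |εd|) = 7/17.
So producers capture 7/17 of the subsidy.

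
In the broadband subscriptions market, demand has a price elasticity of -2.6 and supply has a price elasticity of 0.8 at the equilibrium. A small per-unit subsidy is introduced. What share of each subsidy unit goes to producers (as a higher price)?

For a small subsidy around the equilibrium, the benefit split depends on the relative slopes, which at a point are proportional to the elasticities.
Buyer share = εs/(εs + |εd|) = 0.8/(0.8 + 2.6) = 4/17; seller share = |εd|/(εs + |εd|) = 13/17.
So producers capture 13/17 of the subsidy.

Producer share = 13/17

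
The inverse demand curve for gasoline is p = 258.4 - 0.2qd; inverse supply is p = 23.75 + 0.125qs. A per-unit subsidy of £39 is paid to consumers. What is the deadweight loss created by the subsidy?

Deadweight loss = £2340

Pre-subsidy: 258.4 - 0.2q = 23.75 + 0.125q gives q* = 722 and p* = 114.
With the rebate, buyers effectively pay pb = ps − 39, where ps is the price sellers receive.
On the curves, pb = 258.4 - 0.2q and ps = 23.75 + 0.125q; the wedge ps − pb = 39 gives 23.75 + 0.125q − (258.4 - 0.2q) = 39, so q' = 842.
Then pb = 258.4 − 0.2·842 = 90 and ps = 23.75 + 0.125·842 = 129.
The subsidy expands output by 842 − 722 = 120 past the efficient level; on those units the gap between marginal cost and willingness to pay runs from 0 up to 39.
DWL = ½ × 39 × 120 = 2340.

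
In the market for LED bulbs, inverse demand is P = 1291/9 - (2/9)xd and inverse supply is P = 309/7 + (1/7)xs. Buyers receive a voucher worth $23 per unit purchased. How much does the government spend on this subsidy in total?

Pre-subsidy: 1291/9 - (2/9)x = 309/7 + (1/7)x gives x* = 272 and P* = 83.
With the rebate, buyers effectively pay Pb = Ps − 23, where Ps is the price sellers receive.
On the curves, Pb = 1291/9 - (2/9)x and Ps = 309/7 + (1/7)x; the wedge Ps − Pb = 23 gives 309/7 + (1/7)x − (1291/9 - (2/9)x) = 23, so x' = 335.
Then Pb = 1291/9 − (2/9)·335 = 69 and Ps = 309/7 + (1/7)·335 = 92.
Government outlay = subsidy × quantity = 23 × 335 = 7705.

Government cost = $7705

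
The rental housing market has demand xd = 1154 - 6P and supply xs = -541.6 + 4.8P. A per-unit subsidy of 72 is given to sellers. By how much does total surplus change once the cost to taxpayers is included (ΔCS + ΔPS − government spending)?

Net change in total surplus = -6912

Pre-subsidy: 1154 - 6P = -541.6 + 4.8P gives P* = 157, x* = 212.
With the subsidy, sellers receive Ps = Pb + 72 for each unit, where Pb is the price buyers pay.
Supply in terms of Pb becomes xs = -541.6 + 4.8(Pb + 72) = -196 + 4.8Pb. Setting this equal to demand: 1154 - 6Pb = -196 + 4.8Pb, so Pb = 125.
Sellers receive Ps = 125 + 72 = 197; x' = 1154 − 6·125 = 404.
ΔCS = ½(212 + 404)(157 − 125) = 9856; ΔPS = ½(212 + 404)(197 − 157) = 12320.
Government spending = 72 × 404 = 29088.
Net change = 9856 + 12320 − 29088 = -6912. The loss equals the DWL triangle ½·72·192.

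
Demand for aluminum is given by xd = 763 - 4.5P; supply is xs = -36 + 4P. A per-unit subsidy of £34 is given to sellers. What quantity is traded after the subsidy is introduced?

Pre-subsidy: 763 - 4.5P = -36 + 4P gives P* = 94, x* = 340.
With the subsidy, sellers receive Ps = Pb + 34 for each unit, where Pb is the price buyers pay.
Supply in terms of Pb becomes xs = -36 + 4(Pb + 34) = 100 + 4Pb. Setting this equal to demand: 763 - 4.5Pb = 100 + 4Pb, so Pb = 78.
Sellers receive Ps = 78 + 34 = 112; x' = 763 − 4.5·78 = 412.

x' = 412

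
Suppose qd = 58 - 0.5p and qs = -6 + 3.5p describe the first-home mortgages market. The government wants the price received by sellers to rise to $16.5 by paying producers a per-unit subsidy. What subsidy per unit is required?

Required subsidy s = $4 per unit

At a seller price of 16.5, quantity supplied is -6 + 3.5·16.5 = 51.75.
Buyers absorb 51.75 only when they pay pb with 58 − 0.5·pb = 51.75, i.e. pb = 12.5.
s = ps − pb = 16.5 − 12.5 = 4.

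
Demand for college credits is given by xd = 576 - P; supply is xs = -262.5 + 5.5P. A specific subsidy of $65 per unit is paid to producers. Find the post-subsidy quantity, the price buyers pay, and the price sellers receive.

Pre-subsidy: 576 - P = -262.5 + 5.5P gives P* = 129, x* = 447.
With the subsidy, sellers receive Ps = Pb + 65 for each unit, where Pb is the price buyers pay.
Supply in terms of Pb becomes xs = -262.5 + 5.5(Pb + 65) = 95 + 5.5Pb. Setting this equal to demand: 576 - Pb = 95 + 5.5Pb, so Pb = 74.
Sellers receive Ps = 74 + 65 = 139; x' = 576 − 1·74 = 502.

x' = 502; buyers pay $74; sellers receive $139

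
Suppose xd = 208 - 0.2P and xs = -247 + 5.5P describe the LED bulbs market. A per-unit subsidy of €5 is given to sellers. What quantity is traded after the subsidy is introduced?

x' = 193

Pre-subsidy: 208 - 0.2P = -247 + 5.5P gives P* = 4550/57, x* = 10946/57.
With the subsidy, sellers receive Ps = Pb + 5 for each unit, where Pb is the price buyers pay.
Supply in terms of Pb becomes xs = -247 + 5.5(Pb + 5) = -219.5 + 5.5Pb. Setting this equal to demand: 208 - 0.2Pb = -219.5 + 5.5Pb, so Pb = 75.
Sellers receive Ps = 75 + 5 = 80; x' = 208 − 0.2·75 = 193.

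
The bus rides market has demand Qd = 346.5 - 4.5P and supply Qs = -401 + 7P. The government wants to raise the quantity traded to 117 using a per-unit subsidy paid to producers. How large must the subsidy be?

At Q = 117, invert demand for the buyer price: Pb = (346.5 − 117)/4.5 = 51; invert supply for the seller price: Ps = (117 − (-401))/7 = 74.
The subsidy must fill the gap: s = Ps − Pb = 74 − 51 = 23.

Required subsidy s = 23 per unit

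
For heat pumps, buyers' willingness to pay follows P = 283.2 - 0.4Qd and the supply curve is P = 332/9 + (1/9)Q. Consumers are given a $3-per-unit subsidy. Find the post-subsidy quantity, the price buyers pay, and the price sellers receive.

Pre-subsidy: 283.2 - 0.4Q = 332/9 + (1/9)Q gives Q* = 11084/23 and P* = 2080/23.
With the rebate, buyers effectively pay Pb = Ps − 3, where Ps is the price sellers receive.
On the curves, Pb = 283.2 - 0.4Q and Ps = 332/9 + (1/9)Q; the wedge Ps − Pb = 3 gives 332/9 + (1/9)Q − (283.2 - 0.4Q) = 3, so Q' = 11219/23.
Then Pb = 283.2 − 0.4·(11219/23) = 2026/23 and Ps = 332/9 + (1/9)·(11219/23) = 2095/23.

Q' = 11219/23; buyers pay 2026/23; sellers receive 2095/23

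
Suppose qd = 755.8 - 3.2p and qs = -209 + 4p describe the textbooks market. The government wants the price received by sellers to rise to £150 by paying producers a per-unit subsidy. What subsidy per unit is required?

Required subsidy s = £36 per unit

At a seller price of 150, quantity supplied is -209 + 4·150 = 391.
Buyers absorb 391 only when they pay pb with 755.8 − 3.2·pb = 391, i.e. pb = 114.
s = ps − pb = 150 − 114 = 36.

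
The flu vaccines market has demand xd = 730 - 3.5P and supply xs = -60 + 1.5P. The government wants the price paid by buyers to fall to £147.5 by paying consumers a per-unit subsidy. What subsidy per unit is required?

At a buyer price of 147.5, quantity demanded is 730 − 3.5·147.5 = 213.75.
Sellers supply 213.75 only when they receive Ps with -60 + 1.5·Ps = 213.75, i.e. Ps = 182.5.
s = Ps − Pb = 182.5 − 147.5 = 35.

Required subsidy s = £35 per unit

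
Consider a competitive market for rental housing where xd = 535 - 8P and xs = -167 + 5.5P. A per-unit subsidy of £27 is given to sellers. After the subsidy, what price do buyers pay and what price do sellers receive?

Pre-subsidy: 535 - 8P = -167 + 5.5P gives P* = 52, x* = 119.
With the subsidy, sellers receive Ps = Pb + 27 for each unit, where Pb is the price buyers pay.
Supply in terms of Pb becomes xs = -167 + 5.5(Pb + 27) = -18.5 + 5.5Pb. Setting this equal to demand: 535 - 8Pb = -18.5 + 5.5Pb, so Pb = 41.
Sellers receive Ps = 41 + 27 = 68; x' = 535 − 8·41 = 207.

Buyers pay £41; sellers receive £68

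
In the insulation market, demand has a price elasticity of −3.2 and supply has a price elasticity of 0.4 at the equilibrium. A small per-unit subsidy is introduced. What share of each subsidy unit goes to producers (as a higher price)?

For a small subsidy around the equilibrium, the benefit split depends on the relative slopes, which at a point are proportional to the elasticities.
Buyer share = εs/(εs + |εd|) = 0.4/(0.4 + 3.2) = 1/9; seller share = |εd|/(εs + |εd|) = 8/9.
So producers capture 8/9 of the subsidy.

Producer share = 8/9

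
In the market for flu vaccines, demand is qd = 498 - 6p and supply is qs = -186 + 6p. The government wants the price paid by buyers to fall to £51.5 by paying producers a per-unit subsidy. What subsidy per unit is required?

At a buyer price of 51.5, quantity demanded is 498 − 6·51.5 = 189.
Sellers supply 189 only when they receive ps with -186 + 6·ps = 189, i.e. ps = 62.5.
s = ps − pb = 62.5 − 51.5 = 11.

Required subsidy s = £11 per unit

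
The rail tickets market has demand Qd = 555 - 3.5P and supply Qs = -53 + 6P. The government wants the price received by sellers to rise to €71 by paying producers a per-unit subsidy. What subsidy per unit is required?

At a seller price of 71, quantity supplied is -53 + 6·71 = 373.
Buyers absorb 373 only when they pay Pb with 555 − 3.5·Pb = 373, i.e. Pb = 52.
s = Ps − Pb = 71 − 52 = 19.

Required subsidy s = €19 per unit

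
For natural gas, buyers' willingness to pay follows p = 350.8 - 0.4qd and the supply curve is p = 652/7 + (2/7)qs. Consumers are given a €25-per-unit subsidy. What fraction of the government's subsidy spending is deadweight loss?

Pre-subsidy: 350.8 - 0.4q = 652/7 + (2/7)q gives q* = 375.75 and p* = 200.5.
With the rebate, buyers effectively pay pb = ps − 25, where ps is the price sellers receive.
On the curves, pb = 350.8 - 0.4q and ps = 652/7 + (2/7)q; the wedge ps − pb = 25 gives 652/7 + (2/7)q − (350.8 - 0.4q) = 25, so q' = 9893/24.
Then pb = 350.8 − 0.4·(9893/24) = 2231/12 and ps = 652/7 + (2/7)·(9893/24) = 2531/12.
ΔCS = ½(375.75 + 9893/24)(200.5 − 2231/12) = 3309425/576; ΔPS = ½(375.75 + 9893/24)(2531/12 − 200.5) = 2363875/576.
Government spending = 25 × 9893/24 = 247325/24.
DWL = ½ × 25 × (9893/24 − 375.75) = 21875/48; fraction = (21875/48) / (247325/24) = 875/19786.

DWL / government spending = 875/19786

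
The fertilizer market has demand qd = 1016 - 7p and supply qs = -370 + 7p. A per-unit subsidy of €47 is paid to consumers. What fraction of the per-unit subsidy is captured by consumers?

Pre-subsidy: 1016 - 7p = -370 + 7p gives p* = 99, q* = 323.
With the rebate, buyers effectively pay pb = ps − 47, where ps is the price sellers receive.
Demand in terms of ps becomes qd = 1016 − 7(ps − 47) = 1345 - 7ps. Setting this equal to supply: 1345 - 7ps = -370 + 7ps, so ps = 122.5.
Buyers pay pb = 122.5 − 47 = 75.5; q' = -370 + 7·122.5 = 487.5.
Buyers' price falls by p* − pb = 99 − 75.5 = 23.5; sellers' price rises by ps − p* = 122.5 − 99 = 23.5.
So consumers capture 23.5/47 = 0.5 of each unit of subsidy.

Consumer share = 0.5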